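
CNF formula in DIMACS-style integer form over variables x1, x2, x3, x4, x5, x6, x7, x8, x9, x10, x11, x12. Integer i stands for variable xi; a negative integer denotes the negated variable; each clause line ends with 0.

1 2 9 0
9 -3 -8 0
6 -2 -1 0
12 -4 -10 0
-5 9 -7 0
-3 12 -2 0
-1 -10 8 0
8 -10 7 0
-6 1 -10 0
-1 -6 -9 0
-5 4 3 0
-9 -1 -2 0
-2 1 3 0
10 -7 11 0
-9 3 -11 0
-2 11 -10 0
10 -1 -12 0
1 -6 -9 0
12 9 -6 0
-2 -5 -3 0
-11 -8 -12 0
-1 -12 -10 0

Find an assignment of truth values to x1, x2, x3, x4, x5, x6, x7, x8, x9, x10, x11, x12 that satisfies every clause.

x1=True, x2=False, x3=True, x4=False, x5=False, x6=False, x7=True, x8=True, x9=True, x10=False, x11=True, x12=False

Pure literal: x5 appears only negated; assign x5 = False.
Branch on x1: take x1 = True.
Try x2 = False.
Set x3 = True and propagate.
The remaining clauses are satisfied by x4 = False, x6 = False, x7 = True, x8 = True, x9 = True, x10 = False, x11 = True, x12 = False.
Every clause has at least one true literal under this assignment.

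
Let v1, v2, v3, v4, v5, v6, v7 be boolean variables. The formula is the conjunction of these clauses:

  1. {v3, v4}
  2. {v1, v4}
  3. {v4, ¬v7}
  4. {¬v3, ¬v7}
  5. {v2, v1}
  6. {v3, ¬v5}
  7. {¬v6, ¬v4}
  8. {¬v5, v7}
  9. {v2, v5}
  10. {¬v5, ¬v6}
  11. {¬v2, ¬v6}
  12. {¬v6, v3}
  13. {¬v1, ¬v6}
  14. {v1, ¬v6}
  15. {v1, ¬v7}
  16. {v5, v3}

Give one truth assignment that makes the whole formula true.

v1=1, v2=1, v3=1, v4=1, v5=0, v6=0, v7=0

Check each clause:
  1. {v3, v4} — v3 is true.
  2. {v1, v4} — v1 is true.
  3. {v4, ¬v7} — ¬v7 is true.
  4. {¬v7, ¬v3} — ¬v7 is true.
  5. {v2, v1} — v1 is true.
  6. {¬v5, v3} — v3 is true.
  7. {¬v6, ¬v4} — ¬v6 is true.
  8. {¬v5, v7} — ¬v5 is true.
  9. {v2, v5} — v2 is true.
  10. {¬v5, ¬v6} — ¬v6 is true.
  11. {¬v2, ¬v6} — ¬v6 is true.
  12. {¬v6, v3} — ¬v6 is true.
  13. {¬v6, ¬v1} — ¬v6 is true.
  14. {¬v6, v1} — v1 is true.
  15. {¬v7, v1} — v1 is true.
  16. {v5, v3} — v3 is true.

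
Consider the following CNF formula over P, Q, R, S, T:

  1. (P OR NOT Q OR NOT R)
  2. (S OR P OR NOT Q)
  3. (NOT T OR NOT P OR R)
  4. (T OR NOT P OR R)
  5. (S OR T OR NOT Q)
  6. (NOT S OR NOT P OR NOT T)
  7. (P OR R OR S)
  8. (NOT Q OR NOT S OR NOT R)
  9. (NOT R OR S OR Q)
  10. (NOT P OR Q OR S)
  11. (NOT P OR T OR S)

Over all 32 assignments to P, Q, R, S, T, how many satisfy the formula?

8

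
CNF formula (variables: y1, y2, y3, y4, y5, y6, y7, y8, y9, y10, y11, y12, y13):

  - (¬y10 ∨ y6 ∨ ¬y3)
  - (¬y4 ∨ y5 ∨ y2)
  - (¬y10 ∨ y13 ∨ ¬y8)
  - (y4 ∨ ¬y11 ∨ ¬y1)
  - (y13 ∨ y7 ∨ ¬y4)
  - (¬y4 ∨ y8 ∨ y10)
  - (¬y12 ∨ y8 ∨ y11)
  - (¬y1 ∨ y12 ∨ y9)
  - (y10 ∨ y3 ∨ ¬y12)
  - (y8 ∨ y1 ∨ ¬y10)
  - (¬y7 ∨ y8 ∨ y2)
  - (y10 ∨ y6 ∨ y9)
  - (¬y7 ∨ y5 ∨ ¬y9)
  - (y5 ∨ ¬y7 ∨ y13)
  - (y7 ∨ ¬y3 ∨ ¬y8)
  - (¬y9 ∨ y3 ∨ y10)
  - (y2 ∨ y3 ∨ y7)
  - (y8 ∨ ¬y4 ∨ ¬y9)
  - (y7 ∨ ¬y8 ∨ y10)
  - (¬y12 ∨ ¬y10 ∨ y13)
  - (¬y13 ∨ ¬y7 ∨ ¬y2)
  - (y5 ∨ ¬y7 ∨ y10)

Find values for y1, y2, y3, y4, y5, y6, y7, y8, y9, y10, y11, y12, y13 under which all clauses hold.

y1=0, y2=0, y3=1, y4=1, y5=1, y6=1, y7=1, y8=1, y9=1, y10=0, y11=1, y12=1, y13=1

Check each clause:
  1. (y6 ∨ ¬y3 ∨ ¬y10) — ¬y10 is true.
  2. (y2 ∨ ¬y4 ∨ y5) — y5 is true.
  3. (y13 ∨ ¬y8 ∨ ¬y10) — y13 is true.
  4. (y4 ∨ ¬y11 ∨ ¬y1) — y4 is true.
  5. (¬y4 ∨ y7 ∨ y13) — y13 is true.
  6. (y10 ∨ y8 ∨ ¬y4) — y8 is true.
  7. (y11 ∨ y8 ∨ ¬y12) — y8 is true.
  8. (y12 ∨ y9 ∨ ¬y1) — y9 is true.
  9. (¬y12 ∨ y10 ∨ y3) — y3 is true.
  10. (¬y10 ∨ y1 ∨ y8) — y8 is true.
  11. (¬y7 ∨ y8 ∨ y2) — y8 is true.
  12. (y9 ∨ y6 ∨ y10) — y9 is true.
  13. (¬y9 ∨ y5 ∨ ¬y7) — y5 is true.
  14. (y5 ∨ y13 ∨ ¬y7) — y5 is true.
  15. (¬y3 ∨ ¬y8 ∨ y7) — y7 is true.
  16. (y10 ∨ y3 ∨ ¬y9) — y3 is true.
  17. (y2 ∨ y3 ∨ y7) — y3 is true.
  18. (¬y9 ∨ y8 ∨ ¬y4) — y8 is true.
  19. (y10 ∨ ¬y8 ∨ y7) — y7 is true.
  20. (y13 ∨ ¬y12 ∨ ¬y10) — y13 is true.
  21. (¬y2 ∨ ¬y13 ∨ ¬y7) — ¬y2 is true.
  22. (¬y7 ∨ y10 ∨ y5) — y5 is true.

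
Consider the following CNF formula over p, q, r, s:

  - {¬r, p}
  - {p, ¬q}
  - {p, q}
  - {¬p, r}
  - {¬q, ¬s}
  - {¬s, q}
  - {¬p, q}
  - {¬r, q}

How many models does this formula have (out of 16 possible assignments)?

1

The models are:
  p=1 q=1 r=1 s=0
Count: 1.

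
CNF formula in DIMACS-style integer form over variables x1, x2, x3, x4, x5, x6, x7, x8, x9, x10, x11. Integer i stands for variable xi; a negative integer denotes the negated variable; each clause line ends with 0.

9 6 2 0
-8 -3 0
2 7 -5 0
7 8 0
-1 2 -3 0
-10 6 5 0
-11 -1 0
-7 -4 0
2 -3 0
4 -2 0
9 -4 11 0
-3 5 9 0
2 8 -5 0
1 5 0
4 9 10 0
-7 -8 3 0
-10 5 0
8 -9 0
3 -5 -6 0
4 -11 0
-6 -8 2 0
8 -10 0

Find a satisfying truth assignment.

x1=T, x2=F, x3=F, x4=F, x5=F, x6=F, x7=F, x8=T, x9=T, x10=F, x11=F

Check each clause:
  1. {x9, x6, x2} — x9 is true.
  2. {¬x3, ¬x8} — ¬x3 is true.
  3. {¬x5, x7, x2} — ¬x5 is true.
  4. {x8, x7} — x8 is true.
  5. {¬x1, x2, ¬x3} — ¬x3 is true.
  6. {¬x10, x5, x6} — ¬x10 is true.
  7. {¬x1, ¬x11} — ¬x11 is true.
  8. {¬x4, ¬x7} — ¬x7 is true.
  9. {x2, ¬x3} — ¬x3 is true.
  10. {¬x2, x4} — ¬x2 is true.
  11. {x11, x9, ¬x4} — x9 is true.
  12. {x5, ¬x3, x9} — x9 is true.
  13. {x2, x8, ¬x5} — x8 is true.
  14. {x1, x5} — x1 is true.
  15. {x9, x10, x4} — x9 is true.
  16. {¬x7, ¬x8, x3} — ¬x7 is true.
  17. {x5, ¬x10} — ¬x10 is true.
  18. {¬x9, x8} — x8 is true.
  19. {x3, ¬x5, ¬x6} — ¬x6 is true.
  20. {x4, ¬x11} — ¬x11 is true.
  21. {¬x6, x2, ¬x8} — ¬x6 is true.
  22. {x8, ¬x10} — x8 is true.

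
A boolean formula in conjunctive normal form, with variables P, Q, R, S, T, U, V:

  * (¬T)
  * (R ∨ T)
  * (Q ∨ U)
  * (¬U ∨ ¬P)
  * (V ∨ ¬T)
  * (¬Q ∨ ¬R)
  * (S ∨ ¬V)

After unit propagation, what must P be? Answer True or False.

False

(¬T) stands alone — T = False.
(R ∨ T) with T = False leaves only R, so R = True.
(¬R ∨ ¬Q) with R = True leaves only ¬Q, so Q = False.
In (Q ∨ U), Q is now false; U must hold, so U = True.
In (¬P ∨ ¬U), ¬U is now false; ¬P must hold, so P = False.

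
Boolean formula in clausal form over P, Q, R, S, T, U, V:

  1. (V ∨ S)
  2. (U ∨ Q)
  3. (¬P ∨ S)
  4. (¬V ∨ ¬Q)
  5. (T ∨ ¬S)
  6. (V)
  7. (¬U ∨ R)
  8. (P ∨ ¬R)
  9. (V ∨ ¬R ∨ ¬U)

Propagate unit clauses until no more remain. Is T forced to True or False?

(V) is a unit clause: V = True.
From (¬V ∨ ¬Q) and V = True: Q = False.
From (U ∨ Q) and Q = False: U = True.
(R ∨ ¬U) with U = True leaves only R, so R = True.
From (P ∨ ¬R) and R = True: P = True.
In (¬P ∨ S), ¬P is now false; S must hold, so S = True.
In (¬S ∨ T), ¬S is now false; T must hold, so T = True.

True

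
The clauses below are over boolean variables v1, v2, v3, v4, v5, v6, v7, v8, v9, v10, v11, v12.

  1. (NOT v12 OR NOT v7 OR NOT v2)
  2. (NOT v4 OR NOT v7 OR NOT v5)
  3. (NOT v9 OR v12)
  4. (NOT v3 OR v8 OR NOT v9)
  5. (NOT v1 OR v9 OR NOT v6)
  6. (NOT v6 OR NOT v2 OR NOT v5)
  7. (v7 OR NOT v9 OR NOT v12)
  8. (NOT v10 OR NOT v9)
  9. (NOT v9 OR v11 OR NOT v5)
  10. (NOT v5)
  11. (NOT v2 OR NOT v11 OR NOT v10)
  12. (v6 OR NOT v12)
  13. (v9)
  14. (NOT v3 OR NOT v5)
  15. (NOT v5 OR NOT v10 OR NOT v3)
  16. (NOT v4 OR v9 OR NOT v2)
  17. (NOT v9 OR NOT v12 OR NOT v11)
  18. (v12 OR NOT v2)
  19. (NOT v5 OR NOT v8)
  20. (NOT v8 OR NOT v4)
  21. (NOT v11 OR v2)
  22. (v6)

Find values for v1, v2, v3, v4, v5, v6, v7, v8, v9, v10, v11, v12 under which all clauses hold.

The clause (NOT v5) is unit: v5 must be False.
The clause (v9) is unit: v9 must be True.
(v12) is a unit clause, so v12 = True.
(v7) is a unit clause, so v7 = True.
The clause (NOT v2) is unit: v2 must be False.
The clause (NOT v10) is unit: v10 must be False.
(v6) is a unit clause, so v6 = True.
Unit propagation: (NOT v11) forces v11 = False.
Pure literal: v4 appears only negated; assign v4 = False.
Try v3 = True.
  then v8 is forced to True.
v1 is now unconstrained; take v1 = False.
Every clause has at least one true literal under this assignment.

v1=False  v2=False  v3=True  v4=False  v5=False  v6=True  v7=True  v8=True  v9=True  v10=False  v11=False  v12=True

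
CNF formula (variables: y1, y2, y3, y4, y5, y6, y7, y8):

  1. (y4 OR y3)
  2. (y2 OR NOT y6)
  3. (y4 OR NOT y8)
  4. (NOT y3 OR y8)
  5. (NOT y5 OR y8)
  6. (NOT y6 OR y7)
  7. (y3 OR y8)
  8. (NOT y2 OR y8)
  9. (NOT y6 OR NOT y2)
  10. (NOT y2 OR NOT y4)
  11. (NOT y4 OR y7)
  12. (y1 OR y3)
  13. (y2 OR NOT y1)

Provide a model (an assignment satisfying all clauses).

y6 occurs only negated in the remaining clauses — set y6 = False.
y7 occurs only positively in the remaining clauses — set y7 = True.
Branch on y1: take y1 = False.
  then y3 is forced to True.
  then y8 is forced to True.
  then y4 is forced to True.
  then y2 is forced to False.
y5 is now unconstrained; take y5 = True.
Check each clause:
  1. (y4 OR y3) — y3 is true.
  2. (NOT y6 OR y2) — NOT y6 is true.
  3. (y4 OR NOT y8) — y4 is true.
  4. (y8 OR NOT y3) — y8 is true.
  5. (NOT y5 OR y8) — y8 is true.
  6. (NOT y6 OR y7) — NOT y6 is true.
  7. (y8 OR y3) — y8 is true.
  8. (NOT y2 OR y8) — y8 is true.
  9. (NOT y2 OR NOT y6) — NOT y6 is true.
  10. (NOT y2 OR NOT y4) — NOT y2 is true.
  11. (NOT y4 OR y7) — y7 is true.
  12. (y1 OR y3) — y3 is true.
  13. (NOT y1 OR y2) — NOT y1 is true.

y1 = 0, y2 = 0, y3 = 1, y4 = 1, y5 = 1, y6 = 0, y7 = 1, y8 = 1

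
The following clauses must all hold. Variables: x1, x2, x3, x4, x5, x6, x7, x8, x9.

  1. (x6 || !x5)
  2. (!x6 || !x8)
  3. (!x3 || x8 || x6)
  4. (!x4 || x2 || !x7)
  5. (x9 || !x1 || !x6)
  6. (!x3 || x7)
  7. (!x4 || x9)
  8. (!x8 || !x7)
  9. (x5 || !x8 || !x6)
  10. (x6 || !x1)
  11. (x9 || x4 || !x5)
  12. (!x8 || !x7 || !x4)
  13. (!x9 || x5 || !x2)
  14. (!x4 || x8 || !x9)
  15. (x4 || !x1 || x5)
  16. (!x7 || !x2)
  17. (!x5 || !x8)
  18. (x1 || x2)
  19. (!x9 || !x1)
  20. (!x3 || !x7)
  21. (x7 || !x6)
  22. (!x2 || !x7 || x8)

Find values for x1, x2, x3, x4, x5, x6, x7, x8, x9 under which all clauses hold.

x3 occurs only negated in the remaining clauses — set x3 = False.
Set x1 = False and propagate.
  then x2 is forced to True.
  then x7 is forced to False.
  then x6 is forced to False.
  then x5 is forced to False.
  then x9 is forced to False.
  then x4 is forced to False.
x8 is now unconstrained; take x8 = False.

x1=F  x2=T  x3=F  x4=F  x5=F  x6=F  x7=F  x8=F  x9=F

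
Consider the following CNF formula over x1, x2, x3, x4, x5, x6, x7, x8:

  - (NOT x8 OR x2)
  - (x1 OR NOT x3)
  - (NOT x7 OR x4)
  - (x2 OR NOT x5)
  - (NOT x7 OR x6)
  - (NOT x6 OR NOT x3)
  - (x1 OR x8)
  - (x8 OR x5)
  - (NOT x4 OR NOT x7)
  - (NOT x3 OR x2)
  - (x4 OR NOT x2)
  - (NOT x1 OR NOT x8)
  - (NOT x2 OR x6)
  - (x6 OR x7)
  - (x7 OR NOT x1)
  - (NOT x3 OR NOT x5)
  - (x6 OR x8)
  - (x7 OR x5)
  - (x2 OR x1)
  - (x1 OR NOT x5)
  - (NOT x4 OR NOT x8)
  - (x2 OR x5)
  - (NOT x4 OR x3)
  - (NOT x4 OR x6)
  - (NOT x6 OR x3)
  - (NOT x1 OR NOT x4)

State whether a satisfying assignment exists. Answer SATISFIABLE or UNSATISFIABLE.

UNSATISFIABLE

x1 = True:
  propagation gives x8=False, x5=True, x2=True, x4=True; an empty clause results — contradiction.
x1 = False:
  propagation gives x3=False, x8=True, x2=True, x4=True; an empty clause results — contradiction.
Every branch closes, so no satisfying assignment exists.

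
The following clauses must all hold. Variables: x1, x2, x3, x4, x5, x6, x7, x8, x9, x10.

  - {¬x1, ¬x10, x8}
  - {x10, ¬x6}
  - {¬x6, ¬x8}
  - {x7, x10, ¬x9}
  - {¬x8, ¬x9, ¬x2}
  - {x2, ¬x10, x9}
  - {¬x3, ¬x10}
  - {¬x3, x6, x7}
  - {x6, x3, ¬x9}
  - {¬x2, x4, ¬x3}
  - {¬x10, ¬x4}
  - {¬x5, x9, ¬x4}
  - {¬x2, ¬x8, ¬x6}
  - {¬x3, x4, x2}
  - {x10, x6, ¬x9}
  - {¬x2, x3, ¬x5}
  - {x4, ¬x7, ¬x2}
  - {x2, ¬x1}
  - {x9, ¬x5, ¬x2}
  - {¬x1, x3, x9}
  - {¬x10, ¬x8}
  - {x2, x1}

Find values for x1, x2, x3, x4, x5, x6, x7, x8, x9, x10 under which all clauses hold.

x1=F  x2=T  x3=F  x4=F  x5=F  x6=T  x7=F  x8=F  x9=T  x10=T

Check each clause:
  1. {x8, ¬x1, ¬x10} — ¬x1 is true.
  2. {¬x6, x10} — x10 is true.
  3. {¬x6, ¬x8} — ¬x8 is true.
  4. {x10, x7, ¬x9} — x10 is true.
  5. {¬x8, ¬x9, ¬x2} — ¬x8 is true.
  6. {x2, ¬x10, x9} — x9 is true.
  7. {¬x3, ¬x10} — ¬x3 is true.
  8. {¬x3, x6, x7} — ¬x3 is true.
  9. {¬x9, x3, x6} — x6 is true.
  10. {x4, ¬x3, ¬x2} — ¬x3 is true.
  11. {¬x10, ¬x4} — ¬x4 is true.
  12. {x9, ¬x5, ¬x4} — x9 is true.
  13. {¬x8, ¬x2, ¬x6} — ¬x8 is true.
  14. {x4, x2, ¬x3} — x2 is true.
  15. {¬x9, x6, x10} — x10 is true.
  16. {¬x2, x3, ¬x5} — ¬x5 is true.
  17. {¬x2, ¬x7, x4} — ¬x7 is true.
  18. {x2, ¬x1} — x2 is true.
  19. {¬x5, ¬x2, x9} — x9 is true.
  20. {¬x1, x9, x3} — x9 is true.
  21. {¬x10, ¬x8} — ¬x8 is true.
  22. {x1, x2} — x2 is true.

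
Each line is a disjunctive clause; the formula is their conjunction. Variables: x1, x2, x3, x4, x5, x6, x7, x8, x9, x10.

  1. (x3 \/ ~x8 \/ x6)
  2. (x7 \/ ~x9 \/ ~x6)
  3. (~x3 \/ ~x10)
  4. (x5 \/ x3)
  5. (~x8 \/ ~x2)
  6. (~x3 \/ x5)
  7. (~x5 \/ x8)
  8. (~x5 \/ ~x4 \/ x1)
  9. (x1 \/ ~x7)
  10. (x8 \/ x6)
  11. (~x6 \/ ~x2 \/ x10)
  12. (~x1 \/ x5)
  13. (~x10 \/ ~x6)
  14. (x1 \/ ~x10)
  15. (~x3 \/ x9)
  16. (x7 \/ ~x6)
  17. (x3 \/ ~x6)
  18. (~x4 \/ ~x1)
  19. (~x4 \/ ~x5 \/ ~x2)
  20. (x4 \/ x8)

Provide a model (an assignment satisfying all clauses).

Pure literal: x2 appears only negated; assign x2 = False.
Try x1 = False.
  then x7 is forced to False.
  then x10 is forced to False.
  then x6 is forced to False.
  then x8 is forced to True.
  then x3 is forced to True.
  then x5 is forced to True.
  then x4 is forced to False.
  then x9 is forced to True.
Every clause has at least one true literal under this assignment.

x1=0, x2=0, x3=1, x4=0, x5=1, x6=0, x7=0, x8=1, x9=1, x10=0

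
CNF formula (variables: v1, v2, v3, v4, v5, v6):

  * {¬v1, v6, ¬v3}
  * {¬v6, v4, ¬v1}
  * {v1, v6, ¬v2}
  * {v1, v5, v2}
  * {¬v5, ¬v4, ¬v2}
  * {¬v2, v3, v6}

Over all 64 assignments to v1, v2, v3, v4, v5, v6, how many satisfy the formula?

24

Split on v1, then v2.
  v1=T, v2=T: remaining (v3,v4,v5,v6) ∈ {(F,T,F,T); (T,T,F,T)} — 2.
  v1=T, v2=F: v5 free; 4 ways for (v3,v4,v6) × 2^1 = 8.
  v1=F, v2=T: v3 free; 3 ways for (v4,v5,v6) × 2^1 = 6.
  v1=F, v2=F: forces v5=T; v3, v4, v6 free → 2^3 = 8.
Total: 2 + 8 + 6 + 8 = 24.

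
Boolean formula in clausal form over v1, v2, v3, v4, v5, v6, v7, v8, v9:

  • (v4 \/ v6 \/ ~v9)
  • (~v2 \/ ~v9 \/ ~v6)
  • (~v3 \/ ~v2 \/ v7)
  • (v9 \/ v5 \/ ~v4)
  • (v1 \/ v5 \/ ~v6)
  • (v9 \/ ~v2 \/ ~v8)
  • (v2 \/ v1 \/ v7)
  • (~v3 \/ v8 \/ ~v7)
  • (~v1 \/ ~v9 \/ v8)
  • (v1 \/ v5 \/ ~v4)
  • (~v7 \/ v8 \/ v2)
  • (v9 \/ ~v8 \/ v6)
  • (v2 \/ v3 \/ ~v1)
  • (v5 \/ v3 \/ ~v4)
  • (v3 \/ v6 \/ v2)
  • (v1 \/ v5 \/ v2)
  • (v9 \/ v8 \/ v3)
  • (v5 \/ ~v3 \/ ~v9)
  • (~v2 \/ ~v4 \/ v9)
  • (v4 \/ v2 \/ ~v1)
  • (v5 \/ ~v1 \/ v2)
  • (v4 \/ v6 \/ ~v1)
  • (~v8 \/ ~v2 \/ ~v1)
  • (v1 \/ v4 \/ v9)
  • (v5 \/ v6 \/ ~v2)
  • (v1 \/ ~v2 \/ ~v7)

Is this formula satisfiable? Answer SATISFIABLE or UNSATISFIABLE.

SATISFIABLE

Pure literal: v5 appears only positively; assign v5 = True.
Try v1 = True.
The remaining clauses are satisfied by v2 = False, v3 = True, v4 = True, v6 = True, v7 = False, v8 = True, v9 = False.
Every clause has at least one true literal under this assignment.
So v1 = T, v2 = F, v3 = T, v4 = T, v5 = T, v6 = T, v7 = F, v8 = T, v9 = F is a satisfying assignment.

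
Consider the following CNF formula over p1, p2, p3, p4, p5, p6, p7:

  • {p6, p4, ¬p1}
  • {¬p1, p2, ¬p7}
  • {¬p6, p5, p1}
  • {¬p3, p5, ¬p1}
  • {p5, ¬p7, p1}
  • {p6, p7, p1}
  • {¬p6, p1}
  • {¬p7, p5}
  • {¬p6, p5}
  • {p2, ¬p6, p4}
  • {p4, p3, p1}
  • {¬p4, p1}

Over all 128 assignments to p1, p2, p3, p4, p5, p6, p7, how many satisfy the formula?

20

Split on p1, then p6.
  p1=T, p6=T: p3 free; 5 ways for (p2,p4,p5,p7) × 2^1 = 10.
  p1=T, p6=F: 8 of the 32 assignments to (p2,p3,p4,p5,p7) work.
  p1=F, p6=T: a clause becomes empty — 0.
  p1=F, p6=F: remaining (p2,p3,p4,p5,p7) ∈ {(F,T,F,T,T); (T,T,F,T,T)} — 2.
Total: 10 + 8 + 0 + 2 = 20.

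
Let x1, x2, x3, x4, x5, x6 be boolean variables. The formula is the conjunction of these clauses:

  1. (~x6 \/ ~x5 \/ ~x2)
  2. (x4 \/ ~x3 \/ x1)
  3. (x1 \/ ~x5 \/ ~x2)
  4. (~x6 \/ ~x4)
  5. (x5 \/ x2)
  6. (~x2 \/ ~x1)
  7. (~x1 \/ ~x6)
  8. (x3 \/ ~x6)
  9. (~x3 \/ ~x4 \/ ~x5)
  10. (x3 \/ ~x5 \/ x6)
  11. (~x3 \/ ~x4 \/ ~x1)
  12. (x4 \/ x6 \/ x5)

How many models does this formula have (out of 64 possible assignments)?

3

Satisfying assignments:
  x1=0 x2=1 x3=0 x4=1 x5=0 x6=0
  x1=0 x2=1 x3=1 x4=1 x5=0 x6=0
  x1=1 x2=0 x3=1 x4=0 x5=1 x6=0
That's 3 in total.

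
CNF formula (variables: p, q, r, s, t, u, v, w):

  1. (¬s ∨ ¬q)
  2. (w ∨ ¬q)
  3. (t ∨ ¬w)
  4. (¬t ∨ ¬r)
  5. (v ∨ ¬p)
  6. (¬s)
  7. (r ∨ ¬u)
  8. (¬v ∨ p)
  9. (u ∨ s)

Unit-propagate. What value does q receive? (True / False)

Unit clause (¬s) sets s = False.
(u ∨ s): since s = False, the clause reduces to (u). u = True.
(¬u ∨ r): since u = True, the clause reduces to (r). r = True.
In (¬r ∨ ¬t), ¬r is now false; ¬t must hold, so t = False.
(¬w ∨ t) with t = False leaves only ¬w, so w = False.
(¬q ∨ w): since w = False, the clause reduces to (¬q). q = False.

False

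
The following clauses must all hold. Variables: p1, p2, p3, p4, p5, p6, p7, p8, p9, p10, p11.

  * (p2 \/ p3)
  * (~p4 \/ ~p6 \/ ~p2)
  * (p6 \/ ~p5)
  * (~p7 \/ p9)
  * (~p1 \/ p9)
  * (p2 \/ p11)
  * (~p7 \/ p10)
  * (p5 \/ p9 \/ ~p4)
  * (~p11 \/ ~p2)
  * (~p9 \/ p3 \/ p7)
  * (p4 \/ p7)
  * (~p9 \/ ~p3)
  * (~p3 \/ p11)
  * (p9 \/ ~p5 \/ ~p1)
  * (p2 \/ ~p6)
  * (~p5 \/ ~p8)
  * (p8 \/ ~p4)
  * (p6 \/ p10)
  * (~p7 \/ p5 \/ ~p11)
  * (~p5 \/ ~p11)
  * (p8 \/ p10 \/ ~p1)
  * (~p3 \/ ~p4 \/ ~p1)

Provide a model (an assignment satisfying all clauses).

p1=F, p2=T, p3=F, p4=F, p5=F, p6=T, p7=T, p8=T, p9=T, p10=T, p11=F

Check each clause:
  1. (p2 \/ p3) — p2 is true.
  2. (~p2 \/ ~p4 \/ ~p6) — ~p4 is true.
  3. (~p5 \/ p6) — ~p5 is true.
  4. (~p7 \/ p9) — p9 is true.
  5. (p9 \/ ~p1) — p9 is true.
  6. (p2 \/ p11) — p2 is true.
  7. (~p7 \/ p10) — p10 is true.
  8. (~p4 \/ p5 \/ p9) — p9 is true.
  9. (~p2 \/ ~p11) — ~p11 is true.
  10. (~p9 \/ p7 \/ p3) — p7 is true.
  11. (p7 \/ p4) — p7 is true.
  12. (~p9 \/ ~p3) — ~p3 is true.
  13. (p11 \/ ~p3) — ~p3 is true.
  14. (~p5 \/ p9 \/ ~p1) — p9 is true.
  15. (p2 \/ ~p6) — p2 is true.
  16. (~p5 \/ ~p8) — ~p5 is true.
  17. (~p4 \/ p8) — p8 is true.
  18. (p6 \/ p10) — p10 is true.
  19. (p5 \/ ~p7 \/ ~p11) — ~p11 is true.
  20. (~p5 \/ ~p11) — ~p5 is true.
  21. (~p1 \/ p10 \/ p8) — p8 is true.
  22. (~p3 \/ ~p1 \/ ~p4) — ~p4 is true.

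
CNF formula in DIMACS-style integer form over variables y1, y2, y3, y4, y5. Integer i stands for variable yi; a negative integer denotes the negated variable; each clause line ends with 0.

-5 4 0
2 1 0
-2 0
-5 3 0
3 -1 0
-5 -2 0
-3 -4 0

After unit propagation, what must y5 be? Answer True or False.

False

(¬y2) stands alone — y2 = False.
(y2 ∨ y1) with y2 = False leaves only y1, so y1 = True.
In (y3 ∨ ¬y1), ¬y1 is now false; y3 must hold, so y3 = True.
(¬y4 ∨ ¬y3): since y3 = True, the clause reduces to (¬y4). y4 = False.
(¬y5 ∨ y4): since y4 = False, the clause reduces to (¬y5). y5 = False.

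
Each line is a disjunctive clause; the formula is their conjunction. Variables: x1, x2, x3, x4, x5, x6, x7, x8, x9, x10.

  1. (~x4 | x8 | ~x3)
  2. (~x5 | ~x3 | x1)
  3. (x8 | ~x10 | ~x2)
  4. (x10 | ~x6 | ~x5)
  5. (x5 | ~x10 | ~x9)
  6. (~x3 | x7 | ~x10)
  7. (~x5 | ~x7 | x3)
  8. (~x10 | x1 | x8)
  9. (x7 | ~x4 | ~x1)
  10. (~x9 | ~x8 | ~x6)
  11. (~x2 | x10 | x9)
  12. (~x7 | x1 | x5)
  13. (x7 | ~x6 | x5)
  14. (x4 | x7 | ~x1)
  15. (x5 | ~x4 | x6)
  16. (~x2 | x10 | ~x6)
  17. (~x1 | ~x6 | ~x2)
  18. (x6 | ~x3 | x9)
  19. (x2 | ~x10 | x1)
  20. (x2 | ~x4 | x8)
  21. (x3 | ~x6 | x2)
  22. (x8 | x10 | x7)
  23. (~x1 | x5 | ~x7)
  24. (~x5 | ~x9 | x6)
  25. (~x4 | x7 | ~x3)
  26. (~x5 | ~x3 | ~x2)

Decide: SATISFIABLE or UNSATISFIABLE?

SATISFIABLE

Set x1 = False and propagate.
Branch on x2: take x2 = False.
  then x10 is forced to False.
For the remaining variables, x3 = False, x4 = False, x5 = True, x6 = False, x7 = False, x8 = True, x9 = False works.
Every clause has at least one true literal under this assignment.
So x1 = F  x2 = F  x3 = F  x4 = F  x5 = T  x6 = F  x7 = F  x8 = T  x9 = F  x10 = F is a satisfying assignment.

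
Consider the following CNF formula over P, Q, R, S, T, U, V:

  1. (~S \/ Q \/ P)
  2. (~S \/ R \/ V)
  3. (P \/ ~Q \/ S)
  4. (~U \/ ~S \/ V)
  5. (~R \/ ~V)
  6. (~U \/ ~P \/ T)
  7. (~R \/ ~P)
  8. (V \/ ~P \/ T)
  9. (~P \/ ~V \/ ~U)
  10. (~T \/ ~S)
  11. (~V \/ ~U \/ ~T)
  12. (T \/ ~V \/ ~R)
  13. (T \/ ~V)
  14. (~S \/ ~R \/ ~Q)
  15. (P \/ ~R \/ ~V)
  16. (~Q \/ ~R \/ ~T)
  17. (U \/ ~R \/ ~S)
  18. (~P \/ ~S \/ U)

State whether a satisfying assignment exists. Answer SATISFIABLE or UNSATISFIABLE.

Try P = False.
Branch on Q: take Q = False.
  then S is forced to False.
Try R = False.
The remaining clauses are satisfied by T = False, U = True, V = False.
So P = False, Q = False, R = False, S = False, T = False, U = True, V = False is a satisfying assignment.

SATISFIABLE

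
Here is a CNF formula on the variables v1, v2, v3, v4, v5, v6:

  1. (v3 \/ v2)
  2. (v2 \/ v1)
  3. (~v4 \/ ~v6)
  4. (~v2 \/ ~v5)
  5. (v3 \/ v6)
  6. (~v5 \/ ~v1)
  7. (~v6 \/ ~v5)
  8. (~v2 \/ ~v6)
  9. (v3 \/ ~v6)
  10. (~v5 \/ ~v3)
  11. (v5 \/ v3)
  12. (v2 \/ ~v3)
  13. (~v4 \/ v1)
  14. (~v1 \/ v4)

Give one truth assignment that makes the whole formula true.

v1=T, v2=T, v3=T, v4=T, v5=F, v6=F

Check each clause:
  1. (v2 \/ v3) — v2 is true.
  2. (v1 \/ v2) — v1 is true.
  3. (~v4 \/ ~v6) — ~v6 is true.
  4. (~v5 \/ ~v2) — ~v5 is true.
  5. (v6 \/ v3) — v3 is true.
  6. (~v5 \/ ~v1) — ~v5 is true.
  7. (~v6 \/ ~v5) — ~v6 is true.
  8. (~v6 \/ ~v2) — ~v6 is true.
  9. (v3 \/ ~v6) — ~v6 is true.
  10. (~v5 \/ ~v3) — ~v5 is true.
  11. (v5 \/ v3) — v3 is true.
  12. (~v3 \/ v2) — v2 is true.
  13. (v1 \/ ~v4) — v1 is true.
  14. (v4 \/ ~v1) — v4 is true.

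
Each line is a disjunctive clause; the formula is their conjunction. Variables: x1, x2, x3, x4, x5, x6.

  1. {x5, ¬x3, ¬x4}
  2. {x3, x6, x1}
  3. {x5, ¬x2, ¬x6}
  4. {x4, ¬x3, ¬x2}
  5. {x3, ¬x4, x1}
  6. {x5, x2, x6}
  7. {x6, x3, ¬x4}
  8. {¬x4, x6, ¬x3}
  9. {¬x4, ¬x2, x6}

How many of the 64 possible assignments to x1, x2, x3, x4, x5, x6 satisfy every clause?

22

Case analysis on x3 and x4:
  x3=1, x4=1: remaining (x1,x2,x5,x6) ∈ {(0,0,1,1); (0,1,1,1); (1,0,1,1); (1,1,1,1)} — 4.
  x3=1, x4=0: x1 free; 3 ways for (x2,x5,x6) × 2^1 = 6.
  x3=0, x4=1: remaining (x1,x2,x5,x6) ∈ {(1,0,0,1); (1,0,1,1); (1,1,1,1)} — 3.
  x3=0, x4=0: 9 of the 16 assignments to (x1,x2,x5,x6) work.
Total: 4 + 6 + 3 + 9 = 22.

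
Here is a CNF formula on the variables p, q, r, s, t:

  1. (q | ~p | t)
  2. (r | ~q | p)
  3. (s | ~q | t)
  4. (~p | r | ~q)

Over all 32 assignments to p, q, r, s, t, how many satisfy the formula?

18

Case analysis on q and p:
  q=T, p=T: remaining (r,s,t) ∈ {(T,F,T); (T,T,F); (T,T,T)} — 3.
  q=T, p=F: remaining (r,s,t) ∈ {(T,F,T); (T,T,F); (T,T,T)} — 3.
  q=F, p=T: remaining (r,s,t) ∈ {(F,F,T); (F,T,T); (T,F,T); (T,T,T)} — 4.
  q=F, p=F: r, s, t free → 2^3 = 8.
Total: 3 + 3 + 4 + 8 = 18.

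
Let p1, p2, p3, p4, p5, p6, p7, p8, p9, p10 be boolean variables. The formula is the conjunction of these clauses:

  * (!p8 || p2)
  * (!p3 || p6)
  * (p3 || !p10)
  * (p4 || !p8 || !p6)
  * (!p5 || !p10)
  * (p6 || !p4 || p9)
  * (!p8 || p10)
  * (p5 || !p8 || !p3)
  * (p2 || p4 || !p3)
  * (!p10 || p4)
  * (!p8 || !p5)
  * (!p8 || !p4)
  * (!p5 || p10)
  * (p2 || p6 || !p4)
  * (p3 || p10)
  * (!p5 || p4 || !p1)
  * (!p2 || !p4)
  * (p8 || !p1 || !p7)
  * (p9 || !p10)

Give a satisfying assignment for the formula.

p1 = False, p2 = False, p3 = True, p4 = True, p5 = False, p6 = True, p7 = False, p8 = False, p9 = False, p10 = False

p1 occurs only negated in the remaining clauses — set p1 = False.
Pure literal: p7 appears only negated; assign p7 = False.
Branch on p2: take p2 = False.
  then p8 is forced to False.
Set p3 = True and propagate.
  then p6 is forced to True.
  then p4 is forced to True.
For the remaining variables, p5 = False, p9 = False, p10 = False works.
Every clause has at least one true literal under this assignment.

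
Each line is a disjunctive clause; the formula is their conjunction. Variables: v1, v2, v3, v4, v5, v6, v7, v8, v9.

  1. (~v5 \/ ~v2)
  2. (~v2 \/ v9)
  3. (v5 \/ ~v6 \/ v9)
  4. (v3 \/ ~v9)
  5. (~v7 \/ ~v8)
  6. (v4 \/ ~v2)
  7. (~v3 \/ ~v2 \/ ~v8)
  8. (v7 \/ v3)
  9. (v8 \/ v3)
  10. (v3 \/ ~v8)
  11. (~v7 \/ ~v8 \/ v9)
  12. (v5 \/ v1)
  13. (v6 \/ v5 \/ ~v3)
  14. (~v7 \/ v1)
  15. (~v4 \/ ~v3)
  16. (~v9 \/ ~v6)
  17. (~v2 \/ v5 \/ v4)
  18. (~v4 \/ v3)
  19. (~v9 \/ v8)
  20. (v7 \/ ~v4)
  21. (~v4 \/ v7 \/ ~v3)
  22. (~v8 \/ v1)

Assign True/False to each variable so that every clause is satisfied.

v1 = 1  v2 = 0  v3 = 1  v4 = 0  v5 = 1  v6 = 0  v7 = 0  v8 = 1  v9 = 0

Pure literal: v1 appears only positively; assign v1 = True.
Pure literal: v2 appears only negated; assign v2 = False.
Try v3 = True.
  then v4 is forced to False.
The remaining clauses are satisfied by v5 = True, v6 = False, v7 = False, v8 = True, v9 = False.
Check each clause:
  1. (~v5 \/ ~v2) — ~v2 is true.
  2. (v9 \/ ~v2) — ~v2 is true.
  3. (v9 \/ ~v6 \/ v5) — ~v6 is true.
  4. (v3 \/ ~v9) — v3 is true.
  5. (~v7 \/ ~v8) — ~v7 is true.
  6. (~v2 \/ v4) — ~v2 is true.
  7. (~v2 \/ ~v8 \/ ~v3) — ~v2 is true.
  8. (v7 \/ v3) — v3 is true.
  9. (v3 \/ v8) — v8 is true.
  10. (v3 \/ ~v8) — v3 is true.
  11. (v9 \/ ~v7 \/ ~v8) — ~v7 is true.
  12. (v5 \/ v1) — v1 is true.
  13. (v6 \/ ~v3 \/ v5) — v5 is true.
  14. (~v7 \/ v1) — v1 is true.
  15. (~v3 \/ ~v4) — ~v4 is true.
  16. (~v6 \/ ~v9) — ~v6 is true.
  17. (v5 \/ v4 \/ ~v2) — v5 is true.
  18. (v3 \/ ~v4) — v3 is true.
  19. (v8 \/ ~v9) — v8 is true.
  20. (~v4 \/ v7) — ~v4 is true.
  21. (v7 \/ ~v4 \/ ~v3) — ~v4 is true.
  22. (~v8 \/ v1) — v1 is true.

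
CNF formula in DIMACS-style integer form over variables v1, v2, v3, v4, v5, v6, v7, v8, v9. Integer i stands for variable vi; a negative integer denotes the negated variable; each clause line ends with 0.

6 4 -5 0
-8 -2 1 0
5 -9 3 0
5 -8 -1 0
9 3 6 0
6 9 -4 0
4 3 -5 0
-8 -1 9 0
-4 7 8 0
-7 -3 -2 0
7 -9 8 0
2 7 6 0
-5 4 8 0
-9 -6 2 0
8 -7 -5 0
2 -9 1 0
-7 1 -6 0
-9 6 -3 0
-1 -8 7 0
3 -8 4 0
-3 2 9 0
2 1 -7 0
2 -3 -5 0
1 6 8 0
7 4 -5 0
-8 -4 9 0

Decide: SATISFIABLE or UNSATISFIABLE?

SATISFIABLE

Set v1 = True and propagate.
The remaining clauses are satisfied by v2 = True, v3 = True, v4 = False, v5 = False, v6 = True, v7 = False, v8 = False, v9 = False.
So v1=1, v2=1, v3=1, v4=0, v5=0, v6=1, v7=0, v8=0, v9=0 is a satisfying assignment.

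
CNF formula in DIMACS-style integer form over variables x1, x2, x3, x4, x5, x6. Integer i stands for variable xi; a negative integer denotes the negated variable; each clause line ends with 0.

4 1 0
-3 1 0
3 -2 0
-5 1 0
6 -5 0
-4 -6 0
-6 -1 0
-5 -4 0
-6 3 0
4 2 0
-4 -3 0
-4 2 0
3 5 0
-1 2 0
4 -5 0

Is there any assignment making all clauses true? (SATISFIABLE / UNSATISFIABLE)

SATISFIABLE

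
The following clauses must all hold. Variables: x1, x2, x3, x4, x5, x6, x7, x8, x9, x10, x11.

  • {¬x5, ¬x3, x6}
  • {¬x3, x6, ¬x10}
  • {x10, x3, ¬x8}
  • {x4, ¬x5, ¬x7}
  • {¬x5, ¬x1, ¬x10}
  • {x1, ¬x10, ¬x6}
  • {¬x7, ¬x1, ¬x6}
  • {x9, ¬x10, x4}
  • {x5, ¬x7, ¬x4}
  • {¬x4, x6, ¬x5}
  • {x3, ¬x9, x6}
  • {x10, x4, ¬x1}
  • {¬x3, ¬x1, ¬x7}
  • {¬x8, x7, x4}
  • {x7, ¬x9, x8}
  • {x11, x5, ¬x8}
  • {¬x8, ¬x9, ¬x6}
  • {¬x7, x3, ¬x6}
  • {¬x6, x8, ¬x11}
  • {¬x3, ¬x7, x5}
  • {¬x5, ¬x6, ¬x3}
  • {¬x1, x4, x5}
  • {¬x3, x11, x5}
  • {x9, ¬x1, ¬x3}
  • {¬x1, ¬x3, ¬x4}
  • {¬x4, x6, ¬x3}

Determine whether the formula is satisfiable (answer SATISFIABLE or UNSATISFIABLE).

Set x1 = False and propagate.
Branch on x3: take x3 = False.
The remaining clauses are satisfied by x2 = False, x4 = False, x5 = True, x6 = True, x7 = False, x8 = False, x9 = False, x10 = False, x11 = False.
So x1=F  x2=F  x3=F  x4=F  x5=T  x6=T  x7=F  x8=F  x9=F  x10=F  x11=F is a satisfying assignment.

SATISFIABLE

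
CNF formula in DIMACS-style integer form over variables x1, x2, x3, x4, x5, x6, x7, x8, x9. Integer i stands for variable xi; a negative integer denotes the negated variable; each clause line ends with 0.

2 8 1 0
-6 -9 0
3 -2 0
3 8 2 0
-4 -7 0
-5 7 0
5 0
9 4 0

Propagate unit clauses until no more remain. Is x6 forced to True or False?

(x5) is a unit clause: x5 = True.
From (!x5 || x7) and x5 = True: x7 = True.
(!x7 || !x4): since x7 = True, the clause reduces to (!x4). x4 = False.
(x9 || x4): since x4 = False, the clause reduces to (x9). x9 = True.
(!x9 || !x6) with x9 = True leaves only !x6, so x6 = False.

False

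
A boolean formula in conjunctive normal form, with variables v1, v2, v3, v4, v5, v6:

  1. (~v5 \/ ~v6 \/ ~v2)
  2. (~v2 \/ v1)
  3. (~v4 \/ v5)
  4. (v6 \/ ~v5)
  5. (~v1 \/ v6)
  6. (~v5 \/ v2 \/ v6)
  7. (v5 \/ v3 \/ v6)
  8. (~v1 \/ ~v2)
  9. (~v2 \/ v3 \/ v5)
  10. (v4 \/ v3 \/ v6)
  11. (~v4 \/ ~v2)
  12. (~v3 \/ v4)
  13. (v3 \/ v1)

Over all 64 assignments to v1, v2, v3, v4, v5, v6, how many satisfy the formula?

5

Satisfying assignments:
  v1=0 v2=0 v3=1 v4=1 v5=1 v6=1
  v1=1 v2=0 v3=0 v4=0 v5=0 v6=1
  v1=1 v2=0 v3=0 v4=0 v5=1 v6=1
  v1=1 v2=0 v3=0 v4=1 v5=1 v6=1
  v1=1 v2=0 v3=1 v4=1 v5=1 v6=1
That's 5 in total.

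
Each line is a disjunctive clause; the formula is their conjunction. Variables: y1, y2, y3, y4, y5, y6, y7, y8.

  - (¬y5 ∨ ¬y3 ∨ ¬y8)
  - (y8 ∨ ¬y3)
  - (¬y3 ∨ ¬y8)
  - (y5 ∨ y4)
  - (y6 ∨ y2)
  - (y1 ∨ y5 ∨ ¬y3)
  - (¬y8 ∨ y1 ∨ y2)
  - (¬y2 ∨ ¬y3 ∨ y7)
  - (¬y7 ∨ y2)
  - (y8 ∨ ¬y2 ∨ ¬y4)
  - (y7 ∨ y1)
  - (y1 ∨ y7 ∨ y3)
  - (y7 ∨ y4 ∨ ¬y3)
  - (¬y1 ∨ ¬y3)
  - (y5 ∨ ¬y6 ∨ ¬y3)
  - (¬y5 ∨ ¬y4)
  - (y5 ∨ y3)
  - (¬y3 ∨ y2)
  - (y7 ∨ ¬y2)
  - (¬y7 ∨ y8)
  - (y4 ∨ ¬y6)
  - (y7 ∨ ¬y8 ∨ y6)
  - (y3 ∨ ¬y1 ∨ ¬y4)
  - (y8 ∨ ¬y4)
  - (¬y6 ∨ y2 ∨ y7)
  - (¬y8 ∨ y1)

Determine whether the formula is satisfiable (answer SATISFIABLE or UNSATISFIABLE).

SATISFIABLE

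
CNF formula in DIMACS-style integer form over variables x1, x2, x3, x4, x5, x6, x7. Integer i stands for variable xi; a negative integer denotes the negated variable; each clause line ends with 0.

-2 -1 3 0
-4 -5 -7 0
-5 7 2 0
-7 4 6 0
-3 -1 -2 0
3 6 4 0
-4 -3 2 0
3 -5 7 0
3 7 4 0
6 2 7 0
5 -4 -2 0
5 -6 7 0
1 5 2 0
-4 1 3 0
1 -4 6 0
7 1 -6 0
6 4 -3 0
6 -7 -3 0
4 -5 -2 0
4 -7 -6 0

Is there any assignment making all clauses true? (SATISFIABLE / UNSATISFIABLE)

Try x1 = True.
For the remaining variables, x2 = False, x3 = False, x4 = True, x5 = False, x6 = False, x7 = True works.
So x1 = T  x2 = F  x3 = F  x4 = T  x5 = F  x6 = F  x7 = T is a satisfying assignment.

SATISFIABLE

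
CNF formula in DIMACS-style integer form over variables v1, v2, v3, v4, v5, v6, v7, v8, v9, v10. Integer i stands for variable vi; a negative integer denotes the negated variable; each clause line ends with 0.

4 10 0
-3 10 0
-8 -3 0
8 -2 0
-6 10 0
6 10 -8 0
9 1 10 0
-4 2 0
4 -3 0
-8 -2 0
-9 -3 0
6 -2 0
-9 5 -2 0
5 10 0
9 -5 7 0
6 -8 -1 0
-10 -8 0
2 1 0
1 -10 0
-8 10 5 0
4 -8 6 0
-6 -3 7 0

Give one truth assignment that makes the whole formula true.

Pure literal: v3 appears only negated; assign v3 = False.
Pure literal: v7 appears only positively; assign v7 = True.
Branch on v1: take v1 = True.
Set v2 = False and propagate.
  then v4 is forced to False.
  then v10 is forced to True.
  then v8 is forced to False.
v5, v6, v9 are now unconstrained; take v5 = True, v6 = False, v9 = True.
Every clause has at least one true literal under this assignment.

v1=T, v2=F, v3=F, v4=F, v5=T, v6=F, v7=T, v8=F, v9=T, v10=T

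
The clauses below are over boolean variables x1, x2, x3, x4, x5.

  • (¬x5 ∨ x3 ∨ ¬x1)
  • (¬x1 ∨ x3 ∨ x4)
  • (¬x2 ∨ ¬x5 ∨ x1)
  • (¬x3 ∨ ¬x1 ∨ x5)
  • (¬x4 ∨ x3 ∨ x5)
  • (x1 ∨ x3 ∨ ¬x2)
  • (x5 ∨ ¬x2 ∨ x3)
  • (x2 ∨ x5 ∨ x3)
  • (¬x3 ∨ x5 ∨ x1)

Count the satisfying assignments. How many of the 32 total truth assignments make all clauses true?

8

Split on x3, then x5.
  x3=T, x5=T: x4 free; 3 ways for (x1,x2) × 2^1 = 6.
  x3=T, x5=F: a clause becomes empty — 0.
  x3=F, x5=T: remaining (x1,x2,x4) ∈ {(F,F,F); (F,F,T)} — 2.
  x3=F, x5=F: a clause becomes empty — 0.
Total: 6 + 0 + 2 + 0 = 8.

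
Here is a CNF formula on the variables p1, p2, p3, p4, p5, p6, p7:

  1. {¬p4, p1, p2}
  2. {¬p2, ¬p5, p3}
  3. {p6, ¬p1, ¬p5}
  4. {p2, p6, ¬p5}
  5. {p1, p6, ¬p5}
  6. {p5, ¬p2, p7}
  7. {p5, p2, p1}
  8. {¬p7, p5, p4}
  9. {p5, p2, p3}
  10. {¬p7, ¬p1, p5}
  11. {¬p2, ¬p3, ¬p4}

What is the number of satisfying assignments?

22

Split on p5, then p2.
  p5=T, p2=T: remaining (p1,p3,p4,p6,p7) ∈ {(F,T,F,T,F); (F,T,F,T,T); (T,T,F,T,F); (T,T,F,T,T)} — 4.
  p5=T, p2=F: p3, p7 free; 3 ways for (p1,p4,p6) × 2^2 = 12.
  p5=F, p2=T: remaining (p1,p3,p4,p6,p7) ∈ {(F,F,T,F,T); (F,F,T,T,T)} — 2.
  p5=F, p2=F: remaining (p1,p3,p4,p6,p7) ∈ {(T,T,F,F,F); (T,T,F,T,F); (T,T,T,F,F); (T,T,T,T,F)} — 4.
Total: 4 + 12 + 2 + 4 = 22.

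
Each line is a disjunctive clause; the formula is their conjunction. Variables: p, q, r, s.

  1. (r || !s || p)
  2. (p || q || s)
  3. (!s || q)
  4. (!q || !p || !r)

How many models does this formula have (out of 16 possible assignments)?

Satisfying assignments:
  p=0 q=1 r=0 s=0
  p=0 q=1 r=1 s=0
  p=0 q=1 r=1 s=1
  p=1 q=0 r=0 s=0
  p=1 q=0 r=1 s=0
  p=1 q=1 r=0 s=0
  p=1 q=1 r=0 s=1
That's 7 in total.

7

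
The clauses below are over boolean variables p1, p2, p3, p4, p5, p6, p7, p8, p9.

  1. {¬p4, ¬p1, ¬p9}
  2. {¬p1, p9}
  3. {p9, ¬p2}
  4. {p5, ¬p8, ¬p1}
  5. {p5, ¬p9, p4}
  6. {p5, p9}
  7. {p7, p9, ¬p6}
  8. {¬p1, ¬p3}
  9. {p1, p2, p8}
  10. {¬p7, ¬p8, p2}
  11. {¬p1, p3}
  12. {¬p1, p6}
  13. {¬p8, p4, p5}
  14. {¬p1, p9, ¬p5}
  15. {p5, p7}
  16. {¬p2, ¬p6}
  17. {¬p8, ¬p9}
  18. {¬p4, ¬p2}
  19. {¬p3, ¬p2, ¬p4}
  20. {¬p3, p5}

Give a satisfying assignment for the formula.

p1 = False, p2 = True, p3 = True, p4 = False, p5 = True, p6 = False, p7 = True, p8 = False, p9 = True

Try p1 = False.
Set p2 = True and propagate.
  then p9 is forced to True.
  then p6 is forced to False.
  then p8 is forced to False.
  then p4 is forced to False.
  then p5 is forced to True.
p3, p7 are now unconstrained; take p3 = True, p7 = True.
Check each clause:
  1. {¬p1, ¬p4, ¬p9} — ¬p4 is true.
  2. {p9, ¬p1} — p9 is true.
  3. {¬p2, p9} — p9 is true.
  4. {¬p8, ¬p1, p5} — ¬p8 is true.
  5. {¬p9, p4, p5} — p5 is true.
  6. {p9, p5} — p9 is true.
  7. {p9, ¬p6, p7} — p9 is true.
  8. {¬p1, ¬p3} — ¬p1 is true.
  9. {p2, p8, p1} — p2 is true.
  10. {¬p7, ¬p8, p2} — ¬p8 is true.
  11. {p3, ¬p1} — p3 is true.
  12. {p6, ¬p1} — ¬p1 is true.
  13. {p5, p4, ¬p8} — ¬p8 is true.
  14. {¬p1, ¬p5, p9} — p9 is true.
  15. {p7, p5} — p5 is true.
  16. {¬p2, ¬p6} — ¬p6 is true.
  17. {¬p8, ¬p9} — ¬p8 is true.
  18. {¬p2, ¬p4} — ¬p4 is true.
  19. {¬p2, ¬p3, ¬p4} — ¬p4 is true.
  20. {¬p3, p5} — p5 is true.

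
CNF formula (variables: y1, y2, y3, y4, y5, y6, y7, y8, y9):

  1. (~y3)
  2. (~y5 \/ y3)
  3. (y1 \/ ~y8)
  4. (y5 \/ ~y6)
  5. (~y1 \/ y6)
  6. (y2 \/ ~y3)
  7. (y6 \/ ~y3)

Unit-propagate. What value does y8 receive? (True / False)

False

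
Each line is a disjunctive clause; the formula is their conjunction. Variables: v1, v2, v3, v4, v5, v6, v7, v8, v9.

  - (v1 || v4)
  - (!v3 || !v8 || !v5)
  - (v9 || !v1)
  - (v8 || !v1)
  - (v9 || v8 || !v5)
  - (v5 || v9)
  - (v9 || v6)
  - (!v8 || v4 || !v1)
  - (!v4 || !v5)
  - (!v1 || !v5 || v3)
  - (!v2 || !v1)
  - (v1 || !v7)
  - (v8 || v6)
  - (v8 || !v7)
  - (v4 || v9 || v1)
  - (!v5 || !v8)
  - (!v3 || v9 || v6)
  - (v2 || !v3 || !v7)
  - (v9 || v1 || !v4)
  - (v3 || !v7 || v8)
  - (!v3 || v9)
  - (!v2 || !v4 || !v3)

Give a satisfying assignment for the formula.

Pure literal: v6 appears only positively; assign v6 = True.
Pure literal: v9 appears only positively; assign v9 = True.
Set v1 = True and propagate.
  then v8 is forced to True.
  then v4 is forced to True.
  then v5 is forced to False.
  then v2 is forced to False.
Try v3 = False.
v7 is now unconstrained; take v7 = True.
Every clause has at least one true literal under this assignment.

v1 = 1  v2 = 0  v3 = 0  v4 = 1  v5 = 0  v6 = 1  v7 = 1  v8 = 1  v9 = 1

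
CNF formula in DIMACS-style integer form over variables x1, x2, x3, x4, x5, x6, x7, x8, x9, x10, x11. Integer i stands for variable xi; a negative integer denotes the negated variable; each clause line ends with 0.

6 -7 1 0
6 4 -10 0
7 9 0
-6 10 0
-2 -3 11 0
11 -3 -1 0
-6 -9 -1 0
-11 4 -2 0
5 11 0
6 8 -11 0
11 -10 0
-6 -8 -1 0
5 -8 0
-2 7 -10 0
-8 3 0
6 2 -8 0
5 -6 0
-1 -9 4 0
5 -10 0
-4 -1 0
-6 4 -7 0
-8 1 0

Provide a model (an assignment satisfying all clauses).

x5 occurs only positively in the remaining clauses — set x5 = True.
Try x1 = False.
  then x8 is forced to False.
For the remaining variables, x2 = True, x3 = False, x4 = True, x6 = True, x7 = True, x9 = False, x10 = True, x11 = True works.
Every clause has at least one true literal under this assignment.

x1=0  x2=1  x3=0  x4=1  x5=1  x6=1  x7=1  x8=0  x9=0  x10=1  x11=1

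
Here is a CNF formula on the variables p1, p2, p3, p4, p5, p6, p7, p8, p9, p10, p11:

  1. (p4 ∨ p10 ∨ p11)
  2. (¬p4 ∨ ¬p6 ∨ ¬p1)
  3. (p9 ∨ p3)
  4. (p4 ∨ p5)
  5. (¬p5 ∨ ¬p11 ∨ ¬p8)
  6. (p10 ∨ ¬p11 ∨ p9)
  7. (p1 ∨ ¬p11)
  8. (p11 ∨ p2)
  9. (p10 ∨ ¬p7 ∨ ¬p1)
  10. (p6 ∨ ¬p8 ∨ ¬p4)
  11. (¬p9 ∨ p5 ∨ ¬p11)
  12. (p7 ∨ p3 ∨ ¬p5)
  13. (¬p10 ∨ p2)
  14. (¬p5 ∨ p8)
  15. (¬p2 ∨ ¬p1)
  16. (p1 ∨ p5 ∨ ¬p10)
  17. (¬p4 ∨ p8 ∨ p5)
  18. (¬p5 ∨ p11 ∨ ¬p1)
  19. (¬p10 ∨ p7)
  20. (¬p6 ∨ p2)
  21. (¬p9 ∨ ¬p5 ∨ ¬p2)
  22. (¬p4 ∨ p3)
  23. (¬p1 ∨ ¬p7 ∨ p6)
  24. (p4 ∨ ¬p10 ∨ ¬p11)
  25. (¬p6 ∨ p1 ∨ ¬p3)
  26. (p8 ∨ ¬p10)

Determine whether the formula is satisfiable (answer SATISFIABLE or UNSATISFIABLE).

Branch on p1: take p1 = False.
  then p11 is forced to False.
  then p2 is forced to True.
Branch on p3: take p3 = True.
  then p6 is forced to False.
The remaining clauses are satisfied by p4 = False, p5 = True, p7 = True, p8 = True, p9 = False, p10 = True.
So p1 = False, p2 = True, p3 = True, p4 = False, p5 = True, p6 = False, p7 = True, p8 = True, p9 = False, p10 = True, p11 = False is a satisfying assignment.

SATISFIABLE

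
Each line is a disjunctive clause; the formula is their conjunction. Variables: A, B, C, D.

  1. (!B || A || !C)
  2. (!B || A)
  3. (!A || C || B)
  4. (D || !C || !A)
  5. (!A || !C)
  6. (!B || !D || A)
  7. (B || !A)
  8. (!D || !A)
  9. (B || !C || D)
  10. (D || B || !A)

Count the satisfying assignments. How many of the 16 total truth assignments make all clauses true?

The models are:
  A=0 B=0 C=0 D=0
  A=0 B=0 C=0 D=1
  A=0 B=0 C=1 D=1
  A=1 B=1 C=0 D=0
That's 4 in total.

4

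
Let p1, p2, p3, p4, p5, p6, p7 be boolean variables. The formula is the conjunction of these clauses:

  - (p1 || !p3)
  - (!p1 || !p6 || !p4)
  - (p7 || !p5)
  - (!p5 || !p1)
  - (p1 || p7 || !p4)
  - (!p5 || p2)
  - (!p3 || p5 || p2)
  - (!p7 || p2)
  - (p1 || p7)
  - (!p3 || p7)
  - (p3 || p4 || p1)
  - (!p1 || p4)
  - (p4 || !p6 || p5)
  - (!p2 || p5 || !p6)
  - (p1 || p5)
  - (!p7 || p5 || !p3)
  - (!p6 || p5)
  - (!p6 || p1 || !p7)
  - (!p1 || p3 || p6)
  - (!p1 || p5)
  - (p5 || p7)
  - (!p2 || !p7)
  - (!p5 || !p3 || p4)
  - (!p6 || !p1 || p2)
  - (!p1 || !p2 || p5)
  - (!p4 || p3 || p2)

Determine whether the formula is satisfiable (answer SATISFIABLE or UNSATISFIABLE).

UNSATISFIABLE

p1 = True:
  propagation gives p5=False; an empty clause results — contradiction.
p1 = False:
  propagation gives p3=False, p7=True, p2=True; an empty clause results — contradiction.
Every branch closes, so no satisfying assignment exists.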